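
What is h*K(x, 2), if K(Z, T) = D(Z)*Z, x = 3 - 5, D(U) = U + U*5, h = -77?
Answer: -1848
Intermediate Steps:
D(U) = 6*U (D(U) = U + 5*U = 6*U)
x = -2
K(Z, T) = 6*Z² (K(Z, T) = (6*Z)*Z = 6*Z²)
h*K(x, 2) = -462*(-2)² = -462*4 = -77*24 = -1848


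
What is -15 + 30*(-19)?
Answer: -585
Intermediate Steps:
-15 + 30*(-19) = -15 - 570 = -585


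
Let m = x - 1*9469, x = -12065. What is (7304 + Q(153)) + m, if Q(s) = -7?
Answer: -14237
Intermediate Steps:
m = -21534 (m = -12065 - 1*9469 = -12065 - 9469 = -21534)
(7304 + Q(153)) + m = (7304 - 7) - 21534 = 7297 - 21534 = -14237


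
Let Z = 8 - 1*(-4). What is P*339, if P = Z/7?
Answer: 4068/7 ≈ 581.14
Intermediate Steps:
Z = 12 (Z = 8 + 4 = 12)
P = 12/7 ≈ 1.7143
P*339 = (12/7)*339 = 4068/7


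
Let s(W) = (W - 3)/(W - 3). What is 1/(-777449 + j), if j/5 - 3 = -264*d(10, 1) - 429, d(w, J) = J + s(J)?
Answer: -1/782219 ≈ -1.2784e-6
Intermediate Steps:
s(W) = 1 (s(W) = (-3 + W)/(-3 + W) = 1)
d(w, J) = 1 + J (d(w, J) = J + 1 = 1 + J)
j = -4770 (j = 15 + 5*(-264*(1 + 1) - 429) = 15 + 5*(-264*2 - 429) = 15 + 5*(-528 - 429) = 15 + 5*(-957) = 15 - 4785 = -4770)
1/(-777449 + j) = 1/(-777449 - 4770) = 1/(-782219) = -1/782219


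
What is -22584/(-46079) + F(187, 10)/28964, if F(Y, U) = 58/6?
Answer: 1963705219/4003896468 ≈ 0.49045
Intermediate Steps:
F(Y, U) = 29/3 (F(Y, U) = 58*(1/6) = 29/3)
-22584/(-46079) + F(187, 10)/28964 = -22584/(-46079) + (29/3)/28964 = -22584*(-1/46079) + (29/3)*(1/28964) = 22584/46079 + 29/86892 = 1963705219/4003896468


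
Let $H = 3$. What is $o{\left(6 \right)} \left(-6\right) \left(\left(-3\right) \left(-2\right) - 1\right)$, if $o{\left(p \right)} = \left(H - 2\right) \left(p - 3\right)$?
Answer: $-90$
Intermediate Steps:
$o{\left(p \right)} = -3 + p$ ($o{\left(p \right)} = \left(3 - 2\right) \left(p - 3\right) = 1 \left(-3 + p\right) = -3 + p$)
$o{\left(6 \right)} \left(-6\right) \left(\left(-3\right) \left(-2\right) - 1\right) = \left(-3 + 6\right) \left(-6\right) \left(\left(-3\right) \left(-2\right) - 1\right) = 3 \left(-6\right) \left(6 - 1\right) = \left(-18\right) 5 = -90$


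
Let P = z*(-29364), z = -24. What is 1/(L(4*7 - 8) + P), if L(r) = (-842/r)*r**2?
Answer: 1/687896 ≈ 1.4537e-6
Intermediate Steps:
L(r) = -842*r
P = 704736 (P = -24*(-29364) = 704736)
1/(L(4*7 - 8) + P) = 1/(-842*(4*7 - 8) + 704736) = 1/(-842*(28 - 8) + 704736) = 1/(-842*20 + 704736) = 1/(-16840 + 704736) = 1/687896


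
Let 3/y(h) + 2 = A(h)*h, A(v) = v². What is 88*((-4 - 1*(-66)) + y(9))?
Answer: 3966776/727 ≈ 5456.4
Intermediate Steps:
y(h) = 3/(-2 + h³) (y(h) = 3/(-2 + h²*h) = 3/(-2 + h³))
88*((-4 - 1*(-66)) + y(9)) = 88*((-4 - 1*(-66)) + 3/(-2 + 9³)) = 88*((-4 + 66) + 3/(-2 + 729)) = 88*(62 + 3/727) = 88*(45077/727) = 3966776/727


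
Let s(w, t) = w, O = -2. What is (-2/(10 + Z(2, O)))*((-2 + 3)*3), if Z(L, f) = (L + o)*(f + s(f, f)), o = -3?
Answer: -3/7 ≈ -0.42857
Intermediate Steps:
Z(L, f) = 2*f*(-3 + L) (Z(L, f) = (L - 3)*(f + f) = (-3 + L)*(2*f) = 2*f*(-3 + L))
(-2/(10 + Z(2, O)))*((-2 + 3)*3) = (-2/(10 + 2*(-2)*(-3 + 2)))*((-2 + 3)*3) = (-2/(10 + 2*(-2)*(-1)))*(1*3) = -2/(10 + 4)*3 = -2/14*3 = -2*1/14*3 = -⅐*3 = -3/7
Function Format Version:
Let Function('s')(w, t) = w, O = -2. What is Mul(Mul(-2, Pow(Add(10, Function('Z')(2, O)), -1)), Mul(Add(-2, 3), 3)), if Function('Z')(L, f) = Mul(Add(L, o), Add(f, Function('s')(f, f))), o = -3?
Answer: Rational(-3, 7) ≈ -0.42857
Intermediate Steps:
Function('Z')(L, f) = Mul(2, f, Add(-3, L)) (Function('Z')(L, f) = Mul(Add(L, -3), Add(f, f)) = Mul(Add(-3, L), Mul(2, f)) = Mul(2, f, Add(-3, L)))
Mul(Mul(-2, Pow(Add(10, Function('Z')(2, O)), -1)), Mul(Add(-2, 3), 3)) = Mul(Mul(-2, Pow(Add(10, Mul(2, -2, Add(-3, 2))), -1)), Mul(Add(-2, 3), 3)) = Mul(Mul(-2, Pow(Add(10, Mul(2, -2, -1)), -1)), Mul(1, 3)) = Mul(Mul(-2, Pow(Add(10, 4), -1)), 3) = Mul(Mul(-2, Pow(14, -1)), 3) = Mul(Mul(-2, Rational(1, 14)), 3) = Mul(Rational(-1, 7), 3) = Rational(-3, 7)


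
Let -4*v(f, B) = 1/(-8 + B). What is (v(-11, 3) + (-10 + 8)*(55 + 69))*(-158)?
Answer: 391761/10 ≈ 39176.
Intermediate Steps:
v(f, B) = -1/(4*(-8 + B))
(v(-11, 3) + (-10 + 8)*(55 + 69))*(-158) = (-1/(-32 + 4*3) + (-10 + 8)*(55 + 69))*(-158) = (-1/(-32 + 12) - 2*124)*(-158) = (-1/(-20) - 248)*(-158) = (-1*(-1/20) - 248)*(-158) = (1/20 - 248)*(-158) = -4959/20*(-158) = 391761/10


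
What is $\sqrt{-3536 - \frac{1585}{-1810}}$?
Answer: $\frac{i \sqrt{463256830}}{362} \approx 59.457 i$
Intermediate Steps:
$\sqrt{-3536 - \frac{1585}{-1810}} = \sqrt{-3536 - - \frac{317}{362}} = \sqrt{-3536 + \frac{317}{362}} = \sqrt{- \frac{1279715}{362}} = \frac{i \sqrt{463256830}}{362}$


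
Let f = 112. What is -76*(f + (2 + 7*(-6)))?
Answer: -5472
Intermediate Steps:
-76*(f + (2 + 7*(-6))) = -76*(112 + (2 + 7*(-6))) = -76*(112 + (2 - 42)) = -76*(112 - 40) = -76*72 = -5472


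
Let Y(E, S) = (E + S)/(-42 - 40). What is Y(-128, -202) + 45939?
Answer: 1883664/41 ≈ 45943.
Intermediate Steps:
Y(E, S) = -E/82 - S/82 (Y(E, S) = (E + S)/(-82) = (E + S)*(-1/82) = -E/82 - S/82)
Y(-128, -202) + 45939 = (-1/82*(-128) - 1/82*(-202)) + 45939 = (64/41 + 101/41) + 45939 = 165/41 + 45939 = 1883664/41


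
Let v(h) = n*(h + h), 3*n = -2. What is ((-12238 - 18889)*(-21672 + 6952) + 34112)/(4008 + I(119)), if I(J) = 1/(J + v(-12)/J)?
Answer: 6496235296704/56821535 ≈ 1.1433e+5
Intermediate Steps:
n = -⅔ (n = (⅓)*(-2) = -⅔ ≈ -0.66667)
v(h) = -4*h/3 (v(h) = -2*(h + h)/3 = -4*h/3)
I(J) = 1/(J + 16/J) (I(J) = 1/(J + (-4/3*(-12))/J) = 1/(J + 16/J))
((-12238 - 18889)*(-21672 + 6952) + 34112)/(4008 + I(119)) = ((-12238 - 18889)*(-21672 + 6952) + 34112)/(4008 + 119/(16 + 119²)) = (-31127*(-14720) + 34112)/(4008 + 119/(16 + 14161)) = (458189440 + 34112)/(4008 + 119/14177) = 458223552/(4008 + 119*(1/14177)) = 458223552/(4008 + 119/14177) = 458223552/(56821535/14177) = 458223552*(14177/56821535) = 6496235296704/56821535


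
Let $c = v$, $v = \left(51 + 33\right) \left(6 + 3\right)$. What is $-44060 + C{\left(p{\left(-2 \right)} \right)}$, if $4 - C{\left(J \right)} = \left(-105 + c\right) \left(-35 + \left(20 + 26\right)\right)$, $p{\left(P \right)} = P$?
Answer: $-51217$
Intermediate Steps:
$v = 756$ ($v = 84 \cdot 9 = 756$)
$c = 756$
$C{\left(J \right)} = -7157$ ($C{\left(J \right)} = 4 - \left(-105 + 756\right) \left(-35 + \left(20 + 26\right)\right) = 4 - 651 \left(-35 + 46\right) = 4 - 651 \cdot 11 = 4 - 7161 = -7157$)
$-44060 + C{\left(p{\left(-2 \right)} \right)} = -44060 - 7157 = -51217$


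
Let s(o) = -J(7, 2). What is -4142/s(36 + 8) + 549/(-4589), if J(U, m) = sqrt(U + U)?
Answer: -549/4589 + 2071*sqrt(14)/7 ≈ 1106.9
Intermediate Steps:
J(U, m) = sqrt(2)*sqrt(U) (J(U, m) = sqrt(2*U) = sqrt(2)*sqrt(U))
s(o) = -sqrt(14) (s(o) = -sqrt(2)*sqrt(7) = -sqrt(14))
-4142/s(36 + 8) + 549/(-4589) = -4142*(-sqrt(14)/14) + 549/(-4589) = -(-2071)*sqrt(14)/7 + 549*(-1/4589) = 2071*sqrt(14)/7 - 549/4589 = -549/4589 + 2071*sqrt(14)/7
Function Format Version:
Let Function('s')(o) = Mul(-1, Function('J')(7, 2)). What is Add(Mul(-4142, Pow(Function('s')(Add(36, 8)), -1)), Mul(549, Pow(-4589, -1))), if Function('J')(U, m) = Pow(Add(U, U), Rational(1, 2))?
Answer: Add(Rational(-549, 4589), Mul(Rational(2071, 7), Pow(14, Rational(1, 2)))) ≈ 1106.9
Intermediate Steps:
Function('J')(U, m) = Mul(Pow(2, Rational(1, 2)), Pow(U, Rational(1, 2))) (Function('J')(U, m) = Pow(Mul(2, U), Rational(1, 2)) = Mul(Pow(2, Rational(1, 2)), Pow(U, Rational(1, 2))))
Function('s')(o) = Mul(-1, Pow(14, Rational(1, 2))) (Function('s')(o) = Mul(-1, Mul(Pow(2, Rational(1, 2)), Pow(7, Rational(1, 2)))) = Mul(-1, Pow(14, Rational(1, 2))))
Add(Mul(-4142, Pow(Function('s')(Add(36, 8)), -1)), Mul(549, Pow(-4589, -1))) = Add(Mul(-4142, Pow(Mul(-1, Pow(14, Rational(1, 2))), -1)), Mul(549, Pow(-4589, -1))) = Add(Mul(-4142, Mul(Rational(-1, 14), Pow(14, Rational(1, 2)))), Mul(549, Rational(-1, 4589))) = Add(Mul(Rational(2071, 7), Pow(14, Rational(1, 2))), Rational(-549, 4589)) = Add(Rational(-549, 4589), Mul(Rational(2071, 7), Pow(14, Rational(1, 2))))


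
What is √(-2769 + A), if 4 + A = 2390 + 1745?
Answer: √1362 ≈ 36.905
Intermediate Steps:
A = 4131 (A = -4 + (2390 + 1745) = -4 + 4135 = 4131)
√(-2769 + A) = √(-2769 + 4131) = √1362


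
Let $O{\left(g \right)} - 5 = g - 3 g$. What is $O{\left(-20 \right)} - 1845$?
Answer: $-1800$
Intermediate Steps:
$O{\left(g \right)} = 5 - 2 g$ ($O{\left(g \right)} = 5 + \left(g - 3 g\right) = 5 - 2 g$)
$O{\left(-20 \right)} - 1845 = \left(5 - -40\right) - 1845 = \left(5 + 40\right) - 1845 = 45 - 1845 = -1800$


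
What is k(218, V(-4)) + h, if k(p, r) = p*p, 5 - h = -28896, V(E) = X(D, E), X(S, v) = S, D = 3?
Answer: 76425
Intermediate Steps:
V(E) = 3
h = 28901 (h = 5 - 1*(-28896) = 5 + 28896 = 28901)
k(p, r) = p**2
k(218, V(-4)) + h = 218**2 + 28901 = 47524 + 28901 = 76425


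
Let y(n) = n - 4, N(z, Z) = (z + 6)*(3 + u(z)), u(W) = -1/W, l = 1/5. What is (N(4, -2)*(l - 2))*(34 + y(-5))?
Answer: -2475/2 ≈ -1237.5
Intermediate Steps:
l = 1/5 ≈ 0.20000
N(z, Z) = (3 - 1/z)*(6 + z) (N(z, Z) = (z + 6)*(3 - 1/z) = (6 + z)*(3 - 1/z) = (3 - 1/z)*(6 + z))
y(n) = -4 + n
(N(4, -2)*(l - 2))*(34 + y(-5)) = ((17 - 6/4 + 3*4)*(1/5 - 2))*(34 + (-4 - 5)) = ((17 - 6*1/4 + 12)*(-9/5))*(34 - 9) = ((17 - 3/2 + 12)*(-9/5))*25 = ((55/2)*(-9/5))*25 = -99/2*25 = -2475/2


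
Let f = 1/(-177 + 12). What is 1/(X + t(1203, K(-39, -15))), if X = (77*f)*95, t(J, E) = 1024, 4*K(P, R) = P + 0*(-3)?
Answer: 3/2939 ≈ 0.0010208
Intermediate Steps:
K(P, R) = P/4 (K(P, R) = (P + 0*(-3))/4 = (P + 0)/4 = P/4)
f = -1/165 (f = 1/(-165) = -1/165 ≈ -0.0060606)
X = -133/3 (X = (77*(-1/165))*95 = -7/15*95 = -133/3 ≈ -44.333)
1/(X + t(1203, K(-39, -15))) = 1/(-133/3 + 1024) = 1/(2939/3) = 3/2939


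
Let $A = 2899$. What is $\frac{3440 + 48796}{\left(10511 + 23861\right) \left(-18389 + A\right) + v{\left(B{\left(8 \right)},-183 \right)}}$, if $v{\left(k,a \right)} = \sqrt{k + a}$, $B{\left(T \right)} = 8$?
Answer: $- \frac{5562322043616}{56694696848079715} - \frac{52236 i \sqrt{7}}{56694696848079715} \approx -9.811 \cdot 10^{-5} - 2.4377 \cdot 10^{-12} i$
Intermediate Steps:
$v{\left(k,a \right)} = \sqrt{a + k}$
$\frac{3440 + 48796}{\left(10511 + 23861\right) \left(-18389 + A\right) + v{\left(B{\left(8 \right)},-183 \right)}} = \frac{3440 + 48796}{\left(10511 + 23861\right) \left(-18389 + 2899\right) + \sqrt{-183 + 8}} = \frac{52236}{34372 \left(-15490\right) + \sqrt{-175}} = \frac{52236}{-532422280 + 5 i \sqrt{7}}$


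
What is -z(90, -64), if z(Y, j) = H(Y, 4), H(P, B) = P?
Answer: -90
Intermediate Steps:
z(Y, j) = Y
-z(90, -64) = -1*90 = -90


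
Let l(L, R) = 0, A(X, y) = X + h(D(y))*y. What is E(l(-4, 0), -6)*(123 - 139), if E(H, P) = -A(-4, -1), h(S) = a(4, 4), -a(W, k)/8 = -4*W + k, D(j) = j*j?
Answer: -1600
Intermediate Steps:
D(j) = j²
a(W, k) = -8*k + 32*W (a(W, k) = -8*(-4*W + k) = -8*(k - 4*W) = -8*k + 32*W)
h(S) = 96 (h(S) = -8*4 + 32*4 = -32 + 128 = 96)
A(X, y) = X + 96*y
E(H, P) = 100 (E(H, P) = -(-4 + 96*(-1)) = -(-4 - 96) = -1*(-100) = 100)
E(l(-4, 0), -6)*(123 - 139) = 100*(123 - 139) = 100*(-16) = -1600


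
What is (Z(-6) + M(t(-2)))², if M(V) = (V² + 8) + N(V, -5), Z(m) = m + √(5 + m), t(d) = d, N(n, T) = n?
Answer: (4 + I)² ≈ 15.0 + 8.0*I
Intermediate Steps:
M(V) = 8 + V + V² (M(V) = (V² + 8) + V = (8 + V²) + V = 8 + V + V²)
(Z(-6) + M(t(-2)))² = ((-6 + √(5 - 6)) + (8 - 2 + (-2)²))² = ((-6 + √(-1)) + (8 - 2 + 4))² = ((-6 + I) + 10)² = (4 + I)²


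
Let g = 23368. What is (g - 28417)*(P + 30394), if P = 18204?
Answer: -245371302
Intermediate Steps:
(g - 28417)*(P + 30394) = (23368 - 28417)*(18204 + 30394) = -5049*48598 = -245371302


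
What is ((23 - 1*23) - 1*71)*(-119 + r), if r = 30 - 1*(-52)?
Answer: 2627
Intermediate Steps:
r = 82 (r = 30 + 52 = 82)
((23 - 1*23) - 1*71)*(-119 + r) = ((23 - 1*23) - 1*71)*(-119 + 82) = ((23 - 23) - 71)*(-37) = (0 - 71)*(-37) = -71*(-37) = 2627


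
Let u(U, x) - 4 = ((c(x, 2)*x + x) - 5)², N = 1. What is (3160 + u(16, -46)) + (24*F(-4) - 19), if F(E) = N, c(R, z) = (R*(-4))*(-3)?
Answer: 642169450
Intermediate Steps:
c(R, z) = 12*R (c(R, z) = -4*R*(-3) = 12*R)
u(U, x) = 4 + (-5 + x + 12*x²)² (u(U, x) = 4 + (((12*x)*x + x) - 5)² = 4 + ((12*x² + x) - 5)² = 4 + ((x + 12*x²) - 5)² = 4 + (-5 + x + 12*x²)²)
F(E) = 1
(3160 + u(16, -46)) + (24*F(-4) - 19) = (3160 + (4 + (-5 - 46 + 12*(-46)²)²)) + (24*1 - 19) = (3160 + (4 + (-5 - 46 + 12*2116)²)) + (24 - 19) = (3160 + (4 + (-5 - 46 + 25392)²)) + 5 = (3160 + (4 + 25341²)) + 5 = (3160 + (4 + 642166281)) + 5 = (3160 + 642166285) + 5 = 642169445 + 5 = 642169450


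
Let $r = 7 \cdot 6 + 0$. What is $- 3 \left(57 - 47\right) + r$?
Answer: $12$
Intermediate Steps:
$r = 42$ ($r = 42 + 0 = 42$)
$- 3 \left(57 - 47\right) + r = - 3 \left(57 - 47\right) + 42 = \left(-3\right) 10 + 42 = -30 + 42 = 12$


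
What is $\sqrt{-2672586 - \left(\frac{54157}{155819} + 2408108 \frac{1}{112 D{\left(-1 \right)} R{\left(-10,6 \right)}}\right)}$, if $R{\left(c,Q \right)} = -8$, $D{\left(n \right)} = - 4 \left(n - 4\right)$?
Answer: $\frac{i \sqrt{20348237025387170716110}}{87258640} \approx 1634.8 i$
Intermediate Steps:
$D{\left(n \right)} = 16 - 4 n$ ($D{\left(n \right)} = - 4 \left(-4 + n\right) = 16 - 4 n$)
$\sqrt{-2672586 - \left(\frac{54157}{155819} + 2408108 \frac{1}{112 D{\left(-1 \right)} R{\left(-10,6 \right)}}\right)} = \sqrt{-2672586 - \left(\frac{54157}{155819} + 2408108 \left(- \frac{1}{896 \left(16 - -4\right)}\right)\right)} = \sqrt{-2672586 - \left(\frac{54157}{155819} + \frac{2408108}{\left(16 + 4\right) \left(-8\right) 112}\right)} = \sqrt{-2672586 - \left(\frac{54157}{155819} + \frac{2408108}{20 \left(-8\right) 112}\right)} = \sqrt{-2672586 - \left(\frac{54157}{155819} + \frac{2408108}{\left(-160\right) 112}\right)} = \sqrt{-2672586 - \left(\frac{54157}{155819} + \frac{2408108}{-17920}\right)} = \sqrt{-2672586 - - \frac{93564621753}{698069120}} = \sqrt{-2672586 + \left(- \frac{54157}{155819} + \frac{602027}{4480}\right)} = \sqrt{-2672586 + \frac{93564621753}{698069120}} = \sqrt{- \frac{1865556192522567}{698069120}} = \frac{i \sqrt{20348237025387170716110}}{87258640}$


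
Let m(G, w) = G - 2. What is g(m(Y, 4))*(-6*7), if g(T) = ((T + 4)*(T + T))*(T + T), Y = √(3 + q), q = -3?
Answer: -1344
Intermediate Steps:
Y = 0 (Y = √(3 - 3) = √0 = 0)
m(G, w) = -2 + G
g(T) = 4*T²*(4 + T) (g(T) = ((4 + T)*(2*T))*(2*T) = (2*T*(4 + T))*(2*T) = 4*T²*(4 + T))
g(m(Y, 4))*(-6*7) = (4*(-2 + 0)²*(4 + (-2 + 0)))*(-6*7) = (4*(-2)²*(4 - 2))*(-42) = (4*4*2)*(-42) = 32*(-42) = -1344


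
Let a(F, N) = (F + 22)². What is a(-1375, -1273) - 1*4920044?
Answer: -3089435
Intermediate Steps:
a(F, N) = (22 + F)²
a(-1375, -1273) - 1*4920044 = (22 - 1375)² - 1*4920044 = (-1353)² - 4920044 = 1830609 - 4920044 = -3089435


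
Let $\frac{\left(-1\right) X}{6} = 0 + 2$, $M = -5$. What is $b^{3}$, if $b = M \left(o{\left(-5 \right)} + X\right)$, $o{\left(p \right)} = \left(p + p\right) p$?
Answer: $-6859000$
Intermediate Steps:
$o{\left(p \right)} = 2 p^{2}$ ($o{\left(p \right)} = 2 p p = 2 p^{2}$)
$X = -12$ ($X = - 6 \left(0 + 2\right) = \left(-6\right) 2 = -12$)
$b = -190$ ($b = - 5 \left(2 \left(-5\right)^{2} - 12\right) = - 5 \left(2 \cdot 25 - 12\right) = - 5 \left(50 - 12\right) = \left(-5\right) 38 = -190$)
$b^{3} = \left(-190\right)^{3} = -6859000$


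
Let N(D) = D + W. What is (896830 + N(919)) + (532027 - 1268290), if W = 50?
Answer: 161536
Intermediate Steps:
N(D) = 50 + D (N(D) = D + 50 = 50 + D)
(896830 + N(919)) + (532027 - 1268290) = (896830 + (50 + 919)) + (532027 - 1268290) = (896830 + 969) - 736263 = 897799 - 736263 = 161536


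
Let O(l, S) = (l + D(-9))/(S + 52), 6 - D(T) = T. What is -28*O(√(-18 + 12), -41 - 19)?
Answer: 105/2 + 7*I*√6/2 ≈ 52.5 + 8.5732*I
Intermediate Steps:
D(T) = 6 - T
O(l, S) = (15 + l)/(52 + S) (O(l, S) = (l + (6 - 1*(-9)))/(S + 52) = (l + (6 + 9))/(52 + S) = (l + 15)/(52 + S) = (15 + l)/(52 + S))
-28*O(√(-18 + 12), -41 - 19) = -28*(15 + √(-18 + 12))/(52 + (-41 - 19)) = -28*(15 + √(-6))/(52 - 60) = -28*(15 + I*√6)/(-8) = -(-7)*(15 + I*√6)/2 = -28*(-15/8 - I*√6/8) = 105/2 + 7*I*√6/2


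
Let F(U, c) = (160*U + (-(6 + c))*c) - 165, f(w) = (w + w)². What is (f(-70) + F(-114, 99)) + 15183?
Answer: 5983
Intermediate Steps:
f(w) = 4*w² (f(w) = (2*w)² = 4*w²)
F(U, c) = -165 + 160*U + c*(-6 - c) (F(U, c) = (160*U + (-6 - c)*c) - 165 = (160*U + c*(-6 - c)) - 165 = -165 + 160*U + c*(-6 - c))
(f(-70) + F(-114, 99)) + 15183 = (4*(-70)² + (-165 - 1*99² - 6*99 + 160*(-114))) + 15183 = (4*4900 + (-165 - 1*9801 - 594 - 18240)) + 15183 = (19600 + (-165 - 9801 - 594 - 18240)) + 15183 = (19600 - 28800) + 15183 = -9200 + 15183 = 5983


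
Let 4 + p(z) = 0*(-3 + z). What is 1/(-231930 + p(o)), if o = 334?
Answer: -1/231934 ≈ -4.3116e-6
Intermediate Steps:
p(z) = -4 (p(z) = -4 + 0*(-3 + z) = -4 + 0 = -4)
1/(-231930 + p(o)) = 1/(-231930 - 4) = 1/(-231934) = -1/231934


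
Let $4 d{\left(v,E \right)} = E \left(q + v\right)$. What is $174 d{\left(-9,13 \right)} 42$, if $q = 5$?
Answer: $-95004$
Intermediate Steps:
$d{\left(v,E \right)} = \frac{E \left(5 + v\right)}{4}$
$174 d{\left(-9,13 \right)} 42 = 174 \cdot \frac{1}{4} \cdot 13 \left(5 - 9\right) 42 = 174 \cdot \frac{1}{4} \cdot 13 \left(-4\right) 42 = 174 \left(-13\right) 42 = \left(-2262\right) 42 = -95004$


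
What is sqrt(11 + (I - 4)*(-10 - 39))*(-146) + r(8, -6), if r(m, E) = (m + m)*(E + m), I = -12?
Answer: 32 - 146*sqrt(795) ≈ -4084.6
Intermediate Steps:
r(m, E) = 2*m*(E + m) (r(m, E) = (2*m)*(E + m) = 2*m*(E + m))
sqrt(11 + (I - 4)*(-10 - 39))*(-146) + r(8, -6) = sqrt(11 + (-12 - 4)*(-10 - 39))*(-146) + 2*8*(-6 + 8) = sqrt(11 - 16*(-49))*(-146) + 2*8*2 = sqrt(11 + 784)*(-146) + 32 = sqrt(795)*(-146) + 32 = -146*sqrt(795) + 32 = 32 - 146*sqrt(795)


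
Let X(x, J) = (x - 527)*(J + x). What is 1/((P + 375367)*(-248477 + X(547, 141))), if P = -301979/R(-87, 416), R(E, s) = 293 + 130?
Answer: -141/12399180740618 ≈ -1.1372e-11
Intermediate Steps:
R(E, s) = 423
X(x, J) = (-527 + x)*(J + x)
P = -301979/423 ≈ -713.90
1/((P + 375367)*(-248477 + X(547, 141))) = 1/((-301979/423 + 375367)*(-248477 + (547**2 - 527*141 - 527*547 + 141*547))) = 1/(158478262*(-248477 + (299209 - 74307 - 288269 + 77127))/423) = 1/(158478262*(-248477 + 13760)/423) = 1/((158478262/423)*(-234717)) = 1/(-12399180740618/141) = -141/12399180740618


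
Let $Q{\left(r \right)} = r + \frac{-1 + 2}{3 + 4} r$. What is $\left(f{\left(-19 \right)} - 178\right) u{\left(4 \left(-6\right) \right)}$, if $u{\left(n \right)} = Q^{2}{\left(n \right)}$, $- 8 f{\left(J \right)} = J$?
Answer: $- \frac{6474240}{49} \approx -1.3213 \cdot 10^{5}$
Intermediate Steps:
$f{\left(J \right)} = - \frac{J}{8}$
$Q{\left(r \right)} = \frac{8 r}{7}$ ($Q{\left(r \right)} = r + 1 \cdot \frac{1}{7} r = r + \frac{r}{7} = \frac{8 r}{7}$)
$u{\left(n \right)} = \frac{64 n^{2}}{49}$ ($u{\left(n \right)} = \left(\frac{8 n}{7}\right)^{2} = \frac{64 n^{2}}{49}$)
$\left(f{\left(-19 \right)} - 178\right) u{\left(4 \left(-6\right) \right)} = \left(\left(- \frac{1}{8}\right) \left(-19\right) - 178\right) \frac{64 \left(4 \left(-6\right)\right)^{2}}{49} = \left(\frac{19}{8} - 178\right) \frac{64 \left(-24\right)^{2}}{49} = - \frac{1405 \cdot \frac{64}{49} \cdot 576}{8} = \left(- \frac{1405}{8}\right) \frac{36864}{49} = - \frac{6474240}{49}$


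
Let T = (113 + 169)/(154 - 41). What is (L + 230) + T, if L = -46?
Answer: 21074/113 ≈ 186.50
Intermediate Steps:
T = 282/113 ≈ 2.4956
(L + 230) + T = (-46 + 230) + 282/113 = 184 + 282/113 = 21074/113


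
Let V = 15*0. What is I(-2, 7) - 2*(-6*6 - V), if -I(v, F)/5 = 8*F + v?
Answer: -198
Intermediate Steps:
V = 0
I(v, F) = -40*F - 5*v (I(v, F) = -5*(8*F + v) = -5*(v + 8*F) = -40*F - 5*v)
I(-2, 7) - 2*(-6*6 - V) = (-40*7 - 5*(-2)) - 2*(-6*6 - 1*0) = (-280 + 10) - 2*(-36 + 0) = -270 - 2*(-36) = -270 + 72 = -198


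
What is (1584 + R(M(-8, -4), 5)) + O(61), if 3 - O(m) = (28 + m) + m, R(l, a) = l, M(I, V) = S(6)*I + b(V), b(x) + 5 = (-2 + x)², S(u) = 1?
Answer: 1460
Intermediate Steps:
b(x) = -5 + (-2 + x)²
M(I, V) = -5 + I + (-2 + V)² (M(I, V) = 1*I + (-5 + (-2 + V)²) = I + (-5 + (-2 + V)²) = -5 + I + (-2 + V)²)
O(m) = -25 - 2*m (O(m) = 3 - ((28 + m) + m) = 3 - (28 + 2*m) = 3 + (-28 - 2*m) = -25 - 2*m)
(1584 + R(M(-8, -4), 5)) + O(61) = (1584 + (-5 - 8 + (-2 - 4)²)) + (-25 - 2*61) = (1584 + (-5 - 8 + (-6)²)) + (-25 - 122) = (1584 + (-5 - 8 + 36)) - 147 = (1584 + 23) - 147 = 1607 - 147 = 1460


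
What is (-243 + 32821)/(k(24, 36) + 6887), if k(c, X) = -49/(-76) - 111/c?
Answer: 4951856/1046219 ≈ 4.7331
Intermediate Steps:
k(c, X) = 49/76 - 111/c (k(c, X) = -49*(-1/76) - 111/c = 49/76 - 111/c)
(-243 + 32821)/(k(24, 36) + 6887) = (-243 + 32821)/((49/76 - 111/24) + 6887) = 32578/((49/76 - 111*1/24) + 6887) = 32578/((49/76 - 37/8) + 6887) = 32578/(-605/152 + 6887) = 32578/(1046219/152) = 32578*(152/1046219) = 4951856/1046219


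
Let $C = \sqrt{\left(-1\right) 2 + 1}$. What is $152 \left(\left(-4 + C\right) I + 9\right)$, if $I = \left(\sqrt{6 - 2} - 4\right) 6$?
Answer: $8664 - 1824 i \approx 8664.0 - 1824.0 i$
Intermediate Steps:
$C = i$ ($C = \sqrt{-2 + 1} = \sqrt{-1} = i \approx 1.0 i$)
$I = -12$ ($I = \left(\sqrt{4} - 4\right) 6 = \left(2 - 4\right) 6 = \left(-2\right) 6 = -12$)
$152 \left(\left(-4 + C\right) I + 9\right) = 152 \left(\left(-4 + i\right) \left(-12\right) + 9\right) = 152 \left(\left(48 - 12 i\right) + 9\right) = 152 \left(57 - 12 i\right) = 8664 - 1824 i$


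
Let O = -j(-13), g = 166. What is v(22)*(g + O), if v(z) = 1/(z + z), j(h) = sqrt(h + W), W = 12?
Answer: 83/22 - I/44 ≈ 3.7727 - 0.022727*I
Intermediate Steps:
j(h) = sqrt(12 + h) (j(h) = sqrt(h + 12) = sqrt(12 + h))
O = -I (O = -sqrt(12 - 13) = -sqrt(-1) = -I ≈ -1.0*I)
v(z) = 1/(2*z)
v(22)*(g + O) = ((1/2)/22)*(166 - I) = ((1/2)*(1/22))*(166 - I) = (166 - I)/44 = 83/22 - I/44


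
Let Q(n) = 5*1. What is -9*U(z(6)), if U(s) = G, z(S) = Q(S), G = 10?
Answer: -90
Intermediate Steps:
Q(n) = 5
z(S) = 5
U(s) = 10
-9*U(z(6)) = -9*10 = -90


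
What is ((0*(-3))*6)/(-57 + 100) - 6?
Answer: -6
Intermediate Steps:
((0*(-3))*6)/(-57 + 100) - 6 = (0*6)/43 - 6 = (1/43)*0 - 6 = 0 - 6 = -6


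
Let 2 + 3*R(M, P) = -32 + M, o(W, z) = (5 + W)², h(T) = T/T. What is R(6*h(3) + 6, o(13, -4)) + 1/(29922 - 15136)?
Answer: -325289/44358 ≈ -7.3333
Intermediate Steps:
h(T) = 1
R(M, P) = -34/3 + M/3 (R(M, P) = -⅔ + (-32 + M)/3 = -⅔ + (-32/3 + M/3) = -34/3 + M/3)
R(6*h(3) + 6, o(13, -4)) + 1/(29922 - 15136) = (-34/3 + (6*1 + 6)/3) + 1/(29922 - 15136) = (-34/3 + (6 + 6)/3) + 1/14786 = (-34/3 + (⅓)*12) + 1/14786 = (-34/3 + 4) + 1/14786 = -22/3 + 1/14786 = -325289/44358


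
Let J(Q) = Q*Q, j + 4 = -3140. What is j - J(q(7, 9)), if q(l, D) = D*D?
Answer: -9705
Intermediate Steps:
j = -3144 (j = -4 - 3140 = -3144)
q(l, D) = D²
J(Q) = Q²
j - J(q(7, 9)) = -3144 - (9²)² = -3144 - 1*81² = -3144 - 1*6561 = -3144 - 6561 = -9705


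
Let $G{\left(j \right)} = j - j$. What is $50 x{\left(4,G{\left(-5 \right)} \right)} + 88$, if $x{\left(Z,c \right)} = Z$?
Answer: $288$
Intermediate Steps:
$G{\left(j \right)} = 0$
$50 x{\left(4,G{\left(-5 \right)} \right)} + 88 = 50 \cdot 4 + 88 = 200 + 88 = 288$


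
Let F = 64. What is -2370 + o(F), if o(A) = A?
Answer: -2306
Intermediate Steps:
-2370 + o(F) = -2370 + 64 = -2306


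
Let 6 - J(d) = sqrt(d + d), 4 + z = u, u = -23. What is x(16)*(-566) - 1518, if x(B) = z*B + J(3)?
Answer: 239598 + 566*sqrt(6) ≈ 2.4098e+5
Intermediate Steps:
z = -27 (z = -4 - 23 = -27)
J(d) = 6 - sqrt(2)*sqrt(d) (J(d) = 6 - sqrt(d + d) = 6 - sqrt(2*d) = 6 - sqrt(2)*sqrt(d))
x(B) = 6 - sqrt(6) - 27*B (x(B) = -27*B + (6 - sqrt(2)*sqrt(3)) = -27*B + (6 - sqrt(6)) = 6 - sqrt(6) - 27*B)
x(16)*(-566) - 1518 = (6 - sqrt(6) - 27*16)*(-566) - 1518 = (6 - sqrt(6) - 432)*(-566) - 1518 = (-426 - sqrt(6))*(-566) - 1518 = (241116 + 566*sqrt(6)) - 1518 = 239598 + 566*sqrt(6)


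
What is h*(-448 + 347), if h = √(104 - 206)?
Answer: -101*I*√102 ≈ -1020.0*I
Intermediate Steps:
h = I*√102 (h = √(-102) = I*√102 ≈ 10.1*I)
h*(-448 + 347) = (I*√102)*(-448 + 347) = (I*√102)*(-101) = -101*I*√102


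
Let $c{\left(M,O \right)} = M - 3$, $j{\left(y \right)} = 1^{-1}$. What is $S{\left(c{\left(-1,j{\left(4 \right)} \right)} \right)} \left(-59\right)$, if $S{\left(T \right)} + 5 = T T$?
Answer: $-649$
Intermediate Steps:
$j{\left(y \right)} = 1$
$c{\left(M,O \right)} = -3 + M$
$S{\left(T \right)} = -5 + T^{2}$ ($S{\left(T \right)} = -5 + T T = -5 + T^{2}$)
$S{\left(c{\left(-1,j{\left(4 \right)} \right)} \right)} \left(-59\right) = \left(-5 + \left(-3 - 1\right)^{2}\right) \left(-59\right) = \left(-5 + \left(-4\right)^{2}\right) \left(-59\right) = \left(-5 + 16\right) \left(-59\right) = 11 \left(-59\right) = -649$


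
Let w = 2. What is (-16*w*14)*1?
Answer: -448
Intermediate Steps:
(-16*w*14)*1 = (-16*2*14)*1 = -32*14*1 = -448*1 = -448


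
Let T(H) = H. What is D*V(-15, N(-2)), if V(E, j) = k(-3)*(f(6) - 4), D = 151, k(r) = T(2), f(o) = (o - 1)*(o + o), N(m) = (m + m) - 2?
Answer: 16912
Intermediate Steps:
N(m) = -2 + 2*m (N(m) = 2*m - 2 = -2 + 2*m)
f(o) = 2*o*(-1 + o) (f(o) = (-1 + o)*(2*o) = 2*o*(-1 + o))
k(r) = 2
V(E, j) = 112 (V(E, j) = 2*(2*6*(-1 + 6) - 4) = 2*(2*6*5 - 4) = 2*(60 - 4) = 2*56 = 112)
D*V(-15, N(-2)) = 151*112 = 16912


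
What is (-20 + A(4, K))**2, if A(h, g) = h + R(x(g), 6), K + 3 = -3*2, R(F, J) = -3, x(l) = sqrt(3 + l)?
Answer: 361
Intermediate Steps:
K = -9 (K = -3 - 3*2 = -3 - 6 = -9)
A(h, g) = -3 + h (A(h, g) = h - 3 = -3 + h)
(-20 + A(4, K))**2 = (-20 + (-3 + 4))**2 = (-20 + 1)**2 = (-19)**2 = 361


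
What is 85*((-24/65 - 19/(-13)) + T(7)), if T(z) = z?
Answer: 8942/13 ≈ 687.85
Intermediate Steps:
85*((-24/65 - 19/(-13)) + T(7)) = 85*((-24/65 - 19/(-13)) + 7) = 85*((-24*1/65 - 19*(-1/13)) + 7) = 85*((-24/65 + 19/13) + 7) = 85*(71/65 + 7) = 85*(526/65) = 8942/13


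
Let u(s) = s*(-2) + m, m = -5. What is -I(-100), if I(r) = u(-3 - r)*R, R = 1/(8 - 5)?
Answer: 199/3 ≈ 66.333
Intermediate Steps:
u(s) = -5 - 2*s (u(s) = s*(-2) - 5 = -2*s - 5 = -5 - 2*s)
R = ⅓ (R = 1/3 = ⅓ ≈ 0.33333)
I(r) = ⅓ + 2*r/3 (I(r) = (-5 - 2*(-3 - r))*(⅓) = (-5 + (6 + 2*r))*(⅓) = (1 + 2*r)*(⅓) = ⅓ + 2*r/3)
-I(-100) = -(⅓ + (⅔)*(-100)) = -(⅓ - 200/3) = -1*(-199/3) = 199/3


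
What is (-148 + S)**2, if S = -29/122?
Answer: 327067225/14884 ≈ 21974.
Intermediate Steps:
S = -29/122 (S = -29*1/122 = -29/122 ≈ -0.23770)
(-148 + S)**2 = (-148 - 29/122)**2 = (-18085/122)**2 = 327067225/14884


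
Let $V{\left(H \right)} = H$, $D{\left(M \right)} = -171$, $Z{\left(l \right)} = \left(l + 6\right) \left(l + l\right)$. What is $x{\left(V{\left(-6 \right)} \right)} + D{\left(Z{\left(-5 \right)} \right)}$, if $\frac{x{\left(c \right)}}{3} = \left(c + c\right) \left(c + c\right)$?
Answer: $261$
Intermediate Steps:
$Z{\left(l \right)} = 2 l \left(6 + l\right)$ ($Z{\left(l \right)} = \left(6 + l\right) 2 l = 2 l \left(6 + l\right)$)
$x{\left(c \right)} = 12 c^{2}$ ($x{\left(c \right)} = 3 \left(c + c\right) \left(c + c\right) = 3 \cdot 2 c 2 c = 3 \cdot 4 c^{2} = 12 c^{2}$)
$x{\left(V{\left(-6 \right)} \right)} + D{\left(Z{\left(-5 \right)} \right)} = 12 \left(-6\right)^{2} - 171 = 12 \cdot 36 - 171 = 432 - 171 = 261$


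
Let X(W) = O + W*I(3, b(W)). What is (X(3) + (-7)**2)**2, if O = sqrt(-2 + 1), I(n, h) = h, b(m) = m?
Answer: (58 + I)**2 ≈ 3363.0 + 116.0*I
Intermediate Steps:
O = I (O = sqrt(-1) = I ≈ 1.0*I)
X(W) = I + W**2 (X(W) = I + W*W = I + W**2)
(X(3) + (-7)**2)**2 = ((I + 3**2) + (-7)**2)**2 = ((I + 9) + 49)**2 = ((9 + I) + 49)**2 = (58 + I)**2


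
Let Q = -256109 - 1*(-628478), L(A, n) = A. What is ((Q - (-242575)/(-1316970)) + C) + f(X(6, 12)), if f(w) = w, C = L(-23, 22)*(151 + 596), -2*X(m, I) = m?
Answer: 93553549375/263394 ≈ 3.5519e+5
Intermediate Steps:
X(m, I) = -m/2
Q = 372369 (Q = -256109 + 628478 = 372369)
C = -17181 (C = -23*(151 + 596) = -23*747 = -17181)
((Q - (-242575)/(-1316970)) + C) + f(X(6, 12)) = ((372369 - (-242575)/(-1316970)) - 17181) - ½*6 = ((372369 - (-242575)*(-1)/1316970) - 17181) - 3 = ((372369 - 1*48515/263394) - 17181) - 3 = ((372369 - 48515/263394) - 17181) - 3 = (98079711871/263394 - 17181) - 3 = 93554339557/263394 - 3 = 93553549375/263394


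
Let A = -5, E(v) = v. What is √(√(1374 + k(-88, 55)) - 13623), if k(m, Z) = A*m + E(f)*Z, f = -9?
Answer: √(-13623 + √1319) ≈ 116.56*I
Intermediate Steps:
k(m, Z) = -9*Z - 5*m (k(m, Z) = -5*m - 9*Z = -9*Z - 5*m)
√(√(1374 + k(-88, 55)) - 13623) = √(√(1374 + (-9*55 - 5*(-88))) - 13623) = √(√(1374 + (-495 + 440)) - 13623) = √(√(1374 - 55) - 13623) = √(√1319 - 13623) = √(-13623 + √1319)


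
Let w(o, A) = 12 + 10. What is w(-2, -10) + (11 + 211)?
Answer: 244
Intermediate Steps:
w(o, A) = 22
w(-2, -10) + (11 + 211) = 22 + (11 + 211) = 22 + 222 = 244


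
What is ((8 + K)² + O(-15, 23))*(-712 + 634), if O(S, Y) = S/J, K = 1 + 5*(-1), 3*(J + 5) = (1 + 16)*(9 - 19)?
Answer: -46878/37 ≈ -1267.0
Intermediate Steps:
J = -185/3 (J = -5 + ((1 + 16)*(9 - 19))/3 = -5 + (17*(-10))/3 = -5 + (⅓)*(-170) = -5 - 170/3 = -185/3 ≈ -61.667)
K = -4 (K = 1 - 5 = -4)
O(S, Y) = -3*S/185 (O(S, Y) = S/(-185/3) = S*(-3/185) = -3*S/185)
((8 + K)² + O(-15, 23))*(-712 + 634) = ((8 - 4)² - 3/185*(-15))*(-712 + 634) = (4² + 9/37)*(-78) = (16 + 9/37)*(-78) = (601/37)*(-78) = -46878/37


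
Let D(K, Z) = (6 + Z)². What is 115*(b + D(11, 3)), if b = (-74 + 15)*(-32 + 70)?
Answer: -248515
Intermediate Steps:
b = -2242 (b = -59*38 = -2242)
115*(b + D(11, 3)) = 115*(-2242 + (6 + 3)²) = 115*(-2242 + 9²) = 115*(-2242 + 81) = 115*(-2161) = -248515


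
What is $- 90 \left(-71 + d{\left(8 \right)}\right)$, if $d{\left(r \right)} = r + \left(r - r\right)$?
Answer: $5670$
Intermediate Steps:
$d{\left(r \right)} = r$ ($d{\left(r \right)} = r + 0 = r$)
$- 90 \left(-71 + d{\left(8 \right)}\right) = - 90 \left(-71 + 8\right) = \left(-90\right) \left(-63\right) = 5670$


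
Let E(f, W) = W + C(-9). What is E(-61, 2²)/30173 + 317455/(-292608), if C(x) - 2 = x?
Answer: -9579447539/8828861184 ≈ -1.0850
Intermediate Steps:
C(x) = 2 + x
E(f, W) = -7 + W (E(f, W) = W + (2 - 9) = W - 7 = -7 + W)
E(-61, 2²)/30173 + 317455/(-292608) = (-7 + 2²)/30173 + 317455/(-292608) = (-7 + 4)*(1/30173) + 317455*(-1/292608) = -3*1/30173 - 317455/292608 = -3/30173 - 317455/292608 = -9579447539/8828861184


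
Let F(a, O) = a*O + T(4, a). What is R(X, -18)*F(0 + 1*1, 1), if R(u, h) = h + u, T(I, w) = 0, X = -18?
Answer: -36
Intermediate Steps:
F(a, O) = O*a (F(a, O) = a*O + 0 = O*a + 0 = O*a)
R(X, -18)*F(0 + 1*1, 1) = (-18 - 18)*(1*(0 + 1*1)) = -36*(0 + 1) = -36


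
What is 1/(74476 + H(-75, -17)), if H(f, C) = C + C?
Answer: 1/74442 ≈ 1.3433e-5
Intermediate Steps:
H(f, C) = 2*C
1/(74476 + H(-75, -17)) = 1/(74476 + 2*(-17)) = 1/(74476 - 34) = 1/74442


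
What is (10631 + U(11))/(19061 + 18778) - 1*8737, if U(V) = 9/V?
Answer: -3636475823/416229 ≈ -8736.7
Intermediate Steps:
(10631 + U(11))/(19061 + 18778) - 1*8737 = (10631 + 9/11)/(19061 + 18778) - 1*8737 = (10631 + 9*(1/11))/37839 - 8737 = (10631 + 9/11)*(1/37839) - 8737 = (116950/11)*(1/37839) - 8737 = 116950/416229 - 8737 = -3636475823/416229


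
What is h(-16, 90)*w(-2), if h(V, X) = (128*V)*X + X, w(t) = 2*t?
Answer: 736920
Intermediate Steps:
h(V, X) = X + 128*V*X (h(V, X) = 128*V*X + X = X + 128*V*X)
h(-16, 90)*w(-2) = (90*(1 + 128*(-16)))*(2*(-2)) = (90*(1 - 2048))*(-4) = (90*(-2047))*(-4) = -184230*(-4) = 736920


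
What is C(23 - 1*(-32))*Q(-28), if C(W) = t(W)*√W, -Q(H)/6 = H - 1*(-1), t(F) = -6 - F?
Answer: -9882*√55 ≈ -73287.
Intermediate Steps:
Q(H) = -6 - 6*H (Q(H) = -6*(H - 1*(-1)) = -6*(H + 1) = -6*(1 + H) = -6 - 6*H)
C(W) = √W*(-6 - W) (C(W) = (-6 - W)*√W = √W*(-6 - W))
C(23 - 1*(-32))*Q(-28) = (√(23 - 1*(-32))*(-6 - (23 - 1*(-32))))*(-6 - 6*(-28)) = (√(23 + 32)*(-6 - (23 + 32)))*(-6 + 168) = (√55*(-6 - 1*55))*162 = (√55*(-6 - 55))*162 = (√55*(-61))*162 = -61*√55*162 = -9882*√55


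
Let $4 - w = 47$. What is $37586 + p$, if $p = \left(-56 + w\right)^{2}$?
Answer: $47387$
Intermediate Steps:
$w = -43$ ($w = 4 - 47 = -43$)
$p = 9801$ ($p = \left(-56 - 43\right)^{2} = \left(-99\right)^{2} = 9801$)
$37586 + p = 37586 + 9801 = 47387$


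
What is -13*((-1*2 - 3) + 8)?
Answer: -39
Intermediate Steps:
-13*((-1*2 - 3) + 8) = -13*((-2 - 3) + 8) = -13*(-5 + 8) = -13*3 = -39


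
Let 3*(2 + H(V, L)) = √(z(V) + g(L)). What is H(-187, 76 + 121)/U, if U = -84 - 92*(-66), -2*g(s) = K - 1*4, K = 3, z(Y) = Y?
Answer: -1/2994 + I*√746/35928 ≈ -0.000334 + 0.00076022*I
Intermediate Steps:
g(s) = ½ (g(s) = -(3 - 1*4)/2 = -(3 - 4)/2 = -½*(-1) = ½)
H(V, L) = -2 + √(½ + V)/3 (H(V, L) = -2 + √(V + ½)/3 = -2 + √(½ + V)/3)
U = 5988 (U = -84 + 6072 = 5988)
H(-187, 76 + 121)/U = (-2 + √(2 + 4*(-187))/6)/5988 = (-2 + √(2 - 748)/6)*(1/5988) = (-2 + √(-746)/6)*(1/5988) = (-2 + (I*√746)/6)*(1/5988) = (-2 + I*√746/6)*(1/5988) = -1/2994 + I*√746/35928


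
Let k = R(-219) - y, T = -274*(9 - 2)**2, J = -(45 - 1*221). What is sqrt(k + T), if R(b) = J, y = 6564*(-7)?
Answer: sqrt(32698) ≈ 180.83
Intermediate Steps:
y = -45948
J = 176 (J = -(45 - 221) = -1*(-176) = 176)
R(b) = 176
T = -13426 (T = -274*7**2 = -274*49 = -13426)
k = 46124 (k = 176 - 1*(-45948) = 176 + 45948 = 46124)
sqrt(k + T) = sqrt(46124 - 13426) = sqrt(32698)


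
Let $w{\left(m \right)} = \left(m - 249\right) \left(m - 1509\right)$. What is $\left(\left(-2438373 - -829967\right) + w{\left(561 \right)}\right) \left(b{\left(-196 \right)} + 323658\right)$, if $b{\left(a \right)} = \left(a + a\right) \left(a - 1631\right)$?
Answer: $-1980048419244$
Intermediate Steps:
$w{\left(m \right)} = \left(-1509 + m\right) \left(-249 + m\right)$ ($w{\left(m \right)} = \left(-249 + m\right) \left(-1509 + m\right) = \left(-1509 + m\right) \left(-249 + m\right)$)
$b{\left(a \right)} = 2 a \left(-1631 + a\right)$
$\left(\left(-2438373 - -829967\right) + w{\left(561 \right)}\right) \left(b{\left(-196 \right)} + 323658\right) = \left(\left(-2438373 - -829967\right) + \left(375741 + 561^{2} - 986238\right)\right) \left(2 \left(-196\right) \left(-1631 - 196\right) + 323658\right) = \left(\left(-2438373 + 829967\right) + \left(375741 + 314721 - 986238\right)\right) \left(2 \left(-196\right) \left(-1827\right) + 323658\right) = \left(-1608406 - 295776\right) \left(716184 + 323658\right) = \left(-1904182\right) 1039842 = -1980048419244$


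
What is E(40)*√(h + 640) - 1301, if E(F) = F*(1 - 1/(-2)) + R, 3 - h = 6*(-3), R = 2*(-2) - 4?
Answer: -1301 + 52*√661 ≈ 35.916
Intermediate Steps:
R = -8 (R = -4 - 4 = -8)
h = 21 (h = 3 - 6*(-3) = 3 - 1*(-18) = 3 + 18 = 21)
E(F) = -8 + 3*F/2 (E(F) = F*(1 - 1/(-2)) - 8 = F*(1 - 1*(-½)) - 8 = F*(1 + ½) - 8 = F*(3/2) - 8 = 3*F/2 - 8 = -8 + 3*F/2)
E(40)*√(h + 640) - 1301 = (-8 + (3/2)*40)*√(21 + 640) - 1301 = (-8 + 60)*√661 - 1301 = 52*√661 - 1301 = -1301 + 52*√661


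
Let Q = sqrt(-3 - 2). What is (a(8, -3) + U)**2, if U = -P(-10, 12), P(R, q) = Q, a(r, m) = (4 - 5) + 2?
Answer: (1 - I*sqrt(5))**2 ≈ -4.0 - 4.4721*I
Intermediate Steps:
Q = I*sqrt(5) (Q = sqrt(-5) = I*sqrt(5) ≈ 2.2361*I)
a(r, m) = 1 (a(r, m) = -1 + 2 = 1)
P(R, q) = I*sqrt(5)
U = -I*sqrt(5) ≈ -2.2361*I
(a(8, -3) + U)**2 = (1 - I*sqrt(5))**2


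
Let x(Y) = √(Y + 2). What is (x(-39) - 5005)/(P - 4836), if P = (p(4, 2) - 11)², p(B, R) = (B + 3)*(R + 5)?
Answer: 5005/3392 - I*√37/3392 ≈ 1.4755 - 0.0017933*I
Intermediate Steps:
p(B, R) = (3 + B)*(5 + R)
x(Y) = √(2 + Y)
P = 1444 (P = ((15 + 3*2 + 5*4 + 4*2) - 11)² = ((15 + 6 + 20 + 8) - 11)² = (49 - 11)² = 38² = 1444)
(x(-39) - 5005)/(P - 4836) = (√(2 - 39) - 5005)/(1444 - 4836) = (√(-37) - 5005)/(-3392) = (I*√37 - 5005)*(-1/3392) = (-5005 + I*√37)*(-1/3392) = 5005/3392 - I*√37/3392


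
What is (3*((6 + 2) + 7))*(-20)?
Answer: -900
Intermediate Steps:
(3*((6 + 2) + 7))*(-20) = (3*(8 + 7))*(-20) = (3*15)*(-20) = 45*(-20) = -900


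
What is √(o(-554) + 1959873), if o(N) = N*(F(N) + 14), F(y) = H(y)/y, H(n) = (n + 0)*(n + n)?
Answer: √2565949 ≈ 1601.9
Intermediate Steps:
H(n) = 2*n² (H(n) = n*(2*n) = 2*n²)
F(y) = 2*y (F(y) = (2*y²)/y = 2*y)
o(N) = N*(14 + 2*N) (o(N) = N*(2*N + 14) = N*(14 + 2*N))
√(o(-554) + 1959873) = √(2*(-554)*(7 - 554) + 1959873) = √(2*(-554)*(-547) + 1959873) = √(606076 + 1959873) = √2565949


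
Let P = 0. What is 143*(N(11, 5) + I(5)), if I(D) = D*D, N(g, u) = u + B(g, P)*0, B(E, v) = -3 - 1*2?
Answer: 4290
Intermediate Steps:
B(E, v) = -5 (B(E, v) = -3 - 2 = -5)
N(g, u) = u (N(g, u) = u - 5*0 = u + 0 = u)
I(D) = D²
143*(N(11, 5) + I(5)) = 143*(5 + 5²) = 143*(5 + 25) = 143*30 = 4290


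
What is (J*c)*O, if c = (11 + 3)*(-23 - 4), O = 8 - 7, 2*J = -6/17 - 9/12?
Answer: 14175/68 ≈ 208.46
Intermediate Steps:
J = -75/136 (J = (-6/17 - 9/12)/2 = (-6*1/17 - 9*1/12)/2 = (-6/17 - ¾)/2 = (½)*(-75/68) = -75/136 ≈ -0.55147)
O = 1
c = -378 (c = 14*(-27) = -378)
(J*c)*O = -75/136*(-378)*1 = (14175/68)*1 = 14175/68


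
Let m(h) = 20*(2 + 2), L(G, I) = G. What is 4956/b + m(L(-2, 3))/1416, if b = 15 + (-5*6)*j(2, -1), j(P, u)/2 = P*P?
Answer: -32406/1475 ≈ -21.970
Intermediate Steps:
j(P, u) = 2*P² (j(P, u) = 2*(P*P) = 2*P²)
m(h) = 80 (m(h) = 20*4 = 80)
b = -225 (b = 15 + (-5*6)*(2*2²) = 15 - 60*4 = 15 - 30*8 = 15 - 240 = -225)
4956/b + m(L(-2, 3))/1416 = 4956/(-225) + 80/1416 = 4956*(-1/225) + 80*(1/1416) = -1652/75 + 10/177 = -32406/1475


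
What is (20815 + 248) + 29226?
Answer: 50289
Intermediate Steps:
(20815 + 248) + 29226 = 21063 + 29226 = 50289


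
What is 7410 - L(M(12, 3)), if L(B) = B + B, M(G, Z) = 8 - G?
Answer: 7418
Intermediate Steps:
L(B) = 2*B
7410 - L(M(12, 3)) = 7410 - 2*(8 - 1*12) = 7410 - 2*(8 - 12) = 7410 - 2*(-4) = 7410 - 1*(-8) = 7410 + 8 = 7418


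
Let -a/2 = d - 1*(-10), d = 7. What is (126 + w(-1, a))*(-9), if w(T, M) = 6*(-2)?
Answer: -1026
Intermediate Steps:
a = -34 (a = -2*(7 - 1*(-10)) = -2*(7 + 10) = -2*17 = -34)
w(T, M) = -12
(126 + w(-1, a))*(-9) = (126 - 12)*(-9) = 114*(-9) = -1026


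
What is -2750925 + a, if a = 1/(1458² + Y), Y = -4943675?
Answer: -7751861817676/2817911 ≈ -2.7509e+6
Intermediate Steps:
a = -1/2817911 (a = 1/(1458² - 4943675) = 1/(2125764 - 4943675) = 1/(-2817911) = -1/2817911 ≈ -3.5487e-7)
-2750925 + a = -2750925 - 1/2817911 = -7751861817676/2817911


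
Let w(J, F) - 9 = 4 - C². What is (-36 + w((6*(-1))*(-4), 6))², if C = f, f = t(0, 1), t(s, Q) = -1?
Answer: 576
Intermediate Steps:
f = -1
C = -1
w(J, F) = 12 (w(J, F) = 9 + (4 - 1*(-1)²) = 9 + (4 - 1*1) = 9 + (4 - 1) = 9 + 3 = 12)
(-36 + w((6*(-1))*(-4), 6))² = (-36 + 12)² = (-24)² = 576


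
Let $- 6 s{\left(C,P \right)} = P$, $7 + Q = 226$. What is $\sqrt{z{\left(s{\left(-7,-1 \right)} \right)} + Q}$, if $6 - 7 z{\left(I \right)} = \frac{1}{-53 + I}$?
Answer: $\frac{\sqrt{1082581311}}{2219} \approx 14.828$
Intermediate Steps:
$Q = 219$ ($Q = -7 + 226 = 219$)
$s{\left(C,P \right)} = - \frac{P}{6}$
$z{\left(I \right)} = \frac{6}{7} - \frac{1}{7 \left(-53 + I\right)}$
$\sqrt{z{\left(s{\left(-7,-1 \right)} \right)} + Q} = \sqrt{\frac{-319 + 6 \left(\left(- \frac{1}{6}\right) \left(-1\right)\right)}{7 \left(-53 - - \frac{1}{6}\right)} + 219} = \sqrt{\frac{-319 + 6 \cdot \frac{1}{6}}{7 \left(-53 + \frac{1}{6}\right)} + 219} = \sqrt{\frac{-319 + 1}{7 \left(- \frac{317}{6}\right)} + 219} = \sqrt{\frac{1}{7} \left(- \frac{6}{317}\right) \left(-318\right) + 219} = \sqrt{\frac{1908}{2219} + 219} = \sqrt{\frac{487869}{2219}} = \frac{\sqrt{1082581311}}{2219}$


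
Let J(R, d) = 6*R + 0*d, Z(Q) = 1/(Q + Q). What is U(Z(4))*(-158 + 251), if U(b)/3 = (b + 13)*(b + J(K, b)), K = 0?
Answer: 29295/64 ≈ 457.73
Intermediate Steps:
Z(Q) = 1/(2*Q)
J(R, d) = 6*R (J(R, d) = 6*R + 0 = 6*R)
U(b) = 3*b*(13 + b) (U(b) = 3*((b + 13)*(b + 6*0)) = 3*((13 + b)*(b + 0)) = 3*((13 + b)*b) = 3*(b*(13 + b)) = 3*b*(13 + b))
U(Z(4))*(-158 + 251) = (3*((1/2)/4)*(13 + (1/2)/4))*(-158 + 251) = (3*((1/2)*(1/4))*(13 + (1/2)*(1/4)))*93 = (3*(1/8)*(13 + 1/8))*93 = (3*(1/8)*(105/8))*93 = (315/64)*93 = 29295/64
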